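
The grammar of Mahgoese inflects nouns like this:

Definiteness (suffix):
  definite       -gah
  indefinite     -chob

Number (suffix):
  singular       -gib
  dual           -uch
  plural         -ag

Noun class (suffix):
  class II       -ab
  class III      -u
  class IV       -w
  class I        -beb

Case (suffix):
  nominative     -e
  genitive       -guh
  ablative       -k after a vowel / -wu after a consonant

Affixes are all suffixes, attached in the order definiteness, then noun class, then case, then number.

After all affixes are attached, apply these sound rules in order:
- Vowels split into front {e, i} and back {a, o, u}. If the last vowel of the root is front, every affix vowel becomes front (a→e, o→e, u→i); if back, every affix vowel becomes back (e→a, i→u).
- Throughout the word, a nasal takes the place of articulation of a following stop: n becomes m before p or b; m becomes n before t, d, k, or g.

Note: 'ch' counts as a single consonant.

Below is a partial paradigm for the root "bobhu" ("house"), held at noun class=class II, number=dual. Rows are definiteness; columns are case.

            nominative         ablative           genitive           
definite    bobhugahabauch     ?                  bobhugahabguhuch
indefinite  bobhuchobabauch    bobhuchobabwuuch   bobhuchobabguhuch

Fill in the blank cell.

bobhugahabwuuch

Attach definiteness definite -gah → bobhugah.
Attach noun class class II -ab → bobhugahab.
Attach case ablative -wu (after consonant 'b') → bobhugahabwu.
Attach number dual -uch → bobhugahabwuuch.
Vowel harmony: no change.
Nasal assimilation: no change.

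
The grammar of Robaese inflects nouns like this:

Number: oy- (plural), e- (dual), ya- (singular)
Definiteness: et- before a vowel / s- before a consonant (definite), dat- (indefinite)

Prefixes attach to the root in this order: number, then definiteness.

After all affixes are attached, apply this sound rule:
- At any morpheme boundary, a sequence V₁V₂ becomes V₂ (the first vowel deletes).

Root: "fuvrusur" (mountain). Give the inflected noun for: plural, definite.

etoyfuvrusur

Attach number plural oy- → oyfuvrusur.
Attach definiteness definite et- (before vowel 'o') → etoyfuvrusur.
Vowel deletion: no change.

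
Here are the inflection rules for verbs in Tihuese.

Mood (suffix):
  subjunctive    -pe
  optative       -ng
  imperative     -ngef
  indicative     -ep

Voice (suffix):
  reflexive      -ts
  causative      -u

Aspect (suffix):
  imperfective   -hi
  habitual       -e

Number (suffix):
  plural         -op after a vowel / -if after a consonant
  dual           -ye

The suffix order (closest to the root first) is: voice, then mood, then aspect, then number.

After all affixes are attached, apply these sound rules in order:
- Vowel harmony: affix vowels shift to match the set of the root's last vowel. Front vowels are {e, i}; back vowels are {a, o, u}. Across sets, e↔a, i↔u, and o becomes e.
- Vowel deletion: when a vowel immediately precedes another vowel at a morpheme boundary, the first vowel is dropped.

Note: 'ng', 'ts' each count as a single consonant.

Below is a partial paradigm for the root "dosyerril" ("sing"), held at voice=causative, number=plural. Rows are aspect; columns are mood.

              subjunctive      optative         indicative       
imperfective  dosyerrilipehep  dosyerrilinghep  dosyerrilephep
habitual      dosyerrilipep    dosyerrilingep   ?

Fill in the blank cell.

Attach voice causative -u → dosyerrilu.
Attach mood indicative -ep → dosyerriluep.
Attach aspect habitual -e → dosyerriluepe.
Attach number plural -op (after vowel 'e') → dosyerriluepeop.
Apply vowel harmony: dosyerriluepeop → dosyerriliepeep.
Apply vowel deletion: dosyerriliepeep → dosyerrilepep.

dosyerrilepep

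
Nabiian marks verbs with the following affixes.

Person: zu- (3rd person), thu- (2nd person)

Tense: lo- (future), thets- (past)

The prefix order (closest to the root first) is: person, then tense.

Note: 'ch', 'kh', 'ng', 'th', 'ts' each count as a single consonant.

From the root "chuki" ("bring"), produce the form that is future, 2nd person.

Attach person 2nd person thu- → thuchuki.
Attach tense future lo- → lothuchuki.

lothuchuki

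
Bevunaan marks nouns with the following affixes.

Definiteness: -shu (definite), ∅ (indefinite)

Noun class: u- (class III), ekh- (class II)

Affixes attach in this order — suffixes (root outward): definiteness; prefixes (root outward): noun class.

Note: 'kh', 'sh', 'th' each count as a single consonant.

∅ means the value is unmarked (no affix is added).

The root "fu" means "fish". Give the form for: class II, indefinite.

ekhfu

Attach noun class class II ekh- → ekhfu.
definiteness = indefinite: zero marking, form stays ekhfu.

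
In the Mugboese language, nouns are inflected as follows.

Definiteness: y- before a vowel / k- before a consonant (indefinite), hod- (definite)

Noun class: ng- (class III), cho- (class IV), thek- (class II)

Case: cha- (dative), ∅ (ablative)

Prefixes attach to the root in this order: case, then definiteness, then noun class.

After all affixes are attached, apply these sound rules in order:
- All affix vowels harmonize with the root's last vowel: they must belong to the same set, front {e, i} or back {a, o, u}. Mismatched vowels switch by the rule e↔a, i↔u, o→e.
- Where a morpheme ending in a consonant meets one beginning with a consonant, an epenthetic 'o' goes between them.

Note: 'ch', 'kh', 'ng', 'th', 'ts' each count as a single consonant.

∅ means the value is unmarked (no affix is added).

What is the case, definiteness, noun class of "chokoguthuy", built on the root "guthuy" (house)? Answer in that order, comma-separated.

ablative, indefinite, class IV

Segment: cho-k-guthuy.
case: ∅ → ablative.
definiteness: y/k- → indefinite.
noun class: cho- → class IV.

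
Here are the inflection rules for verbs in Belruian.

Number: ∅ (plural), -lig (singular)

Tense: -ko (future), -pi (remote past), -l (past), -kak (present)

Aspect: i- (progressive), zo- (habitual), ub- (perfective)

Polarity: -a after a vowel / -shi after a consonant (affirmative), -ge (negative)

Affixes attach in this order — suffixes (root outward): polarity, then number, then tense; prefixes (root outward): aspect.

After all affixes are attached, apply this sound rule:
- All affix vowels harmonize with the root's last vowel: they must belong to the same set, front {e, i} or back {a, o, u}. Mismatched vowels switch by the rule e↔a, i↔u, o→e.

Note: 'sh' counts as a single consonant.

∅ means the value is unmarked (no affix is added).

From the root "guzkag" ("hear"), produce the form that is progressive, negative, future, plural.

Attach polarity negative -ge → guzkagge.
number = plural: zero marking, form stays guzkagge.
Attach tense future -ko → guzkaggeko.
Attach aspect progressive i- → iguzkaggeko.
Apply vowel harmony: iguzkaggeko → uguzkaggako.

uguzkaggako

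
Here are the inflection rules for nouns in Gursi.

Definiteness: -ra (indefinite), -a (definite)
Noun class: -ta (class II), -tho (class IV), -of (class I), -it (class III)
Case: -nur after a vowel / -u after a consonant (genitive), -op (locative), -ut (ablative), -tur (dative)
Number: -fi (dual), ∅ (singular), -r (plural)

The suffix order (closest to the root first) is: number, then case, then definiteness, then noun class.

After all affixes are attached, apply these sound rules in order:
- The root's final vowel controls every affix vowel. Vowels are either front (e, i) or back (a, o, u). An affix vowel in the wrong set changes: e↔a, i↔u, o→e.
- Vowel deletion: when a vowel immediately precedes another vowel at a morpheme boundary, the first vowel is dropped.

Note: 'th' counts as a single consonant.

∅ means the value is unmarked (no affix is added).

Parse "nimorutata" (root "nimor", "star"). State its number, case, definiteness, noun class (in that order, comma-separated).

singular, ablative, definite, class II

Segment: nimor-ut-a-ta.
number: ∅ → singular.
case: -ut → ablative.
definiteness: -a → definite.
noun class: -ta → class II.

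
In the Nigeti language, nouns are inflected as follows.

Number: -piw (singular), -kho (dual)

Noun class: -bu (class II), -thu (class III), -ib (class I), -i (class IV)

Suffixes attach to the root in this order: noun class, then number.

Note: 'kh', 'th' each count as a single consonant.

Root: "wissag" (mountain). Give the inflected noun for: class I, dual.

wissagibkho

Attach noun class class I -ib → wissagib.
Attach number dual -kho → wissagibkho.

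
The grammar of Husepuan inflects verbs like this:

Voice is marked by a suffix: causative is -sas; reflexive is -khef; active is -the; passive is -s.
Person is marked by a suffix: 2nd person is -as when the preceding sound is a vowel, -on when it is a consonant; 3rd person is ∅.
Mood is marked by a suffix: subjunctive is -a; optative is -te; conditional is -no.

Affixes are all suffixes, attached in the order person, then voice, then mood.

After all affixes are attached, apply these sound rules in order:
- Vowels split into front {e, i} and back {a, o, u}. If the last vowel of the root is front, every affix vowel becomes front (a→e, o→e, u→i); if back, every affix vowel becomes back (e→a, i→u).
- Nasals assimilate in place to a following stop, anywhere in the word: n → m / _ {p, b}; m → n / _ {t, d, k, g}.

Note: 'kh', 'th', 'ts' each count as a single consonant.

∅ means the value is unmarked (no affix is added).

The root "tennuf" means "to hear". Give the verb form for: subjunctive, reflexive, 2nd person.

Attach person 2nd person -on (after consonant 'f') → tennufon.
Attach voice reflexive -khef → tennufonkhef.
Attach mood subjunctive -a → tennufonkhefa.
Apply vowel harmony: tennufonkhefa → tennufonkhafa.
Nasal assimilation: no change.

tennufonkhafa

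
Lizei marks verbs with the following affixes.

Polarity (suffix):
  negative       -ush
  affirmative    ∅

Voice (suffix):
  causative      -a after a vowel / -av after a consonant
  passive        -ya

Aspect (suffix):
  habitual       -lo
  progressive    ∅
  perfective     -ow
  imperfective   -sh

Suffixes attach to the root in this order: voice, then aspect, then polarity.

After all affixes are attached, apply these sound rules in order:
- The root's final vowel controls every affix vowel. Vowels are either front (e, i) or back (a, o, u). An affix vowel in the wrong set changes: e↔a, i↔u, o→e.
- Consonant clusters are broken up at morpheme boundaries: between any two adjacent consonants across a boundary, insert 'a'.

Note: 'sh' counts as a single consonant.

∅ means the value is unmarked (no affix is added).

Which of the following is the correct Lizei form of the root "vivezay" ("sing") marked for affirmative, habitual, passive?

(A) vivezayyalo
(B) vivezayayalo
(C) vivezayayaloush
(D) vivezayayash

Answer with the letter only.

B

Attach voice passive -ya → vivezayya.
Attach aspect habitual -lo → vivezayyalo.
polarity = affirmative: zero marking, form stays vivezayyalo.
Vowel harmony: no change.
Apply epenthesis: vivezayyalo → vivezayayalo.
So the correct form is vivezayayalo, option (B).
(C) vivezayayaloush is wrong: it uses negative instead of affirmative for polarity.
(A) vivezayyalo is wrong: it fails to apply the sound rule(s).
(D) vivezayayash is wrong: it uses imperfective instead of habitual for aspect.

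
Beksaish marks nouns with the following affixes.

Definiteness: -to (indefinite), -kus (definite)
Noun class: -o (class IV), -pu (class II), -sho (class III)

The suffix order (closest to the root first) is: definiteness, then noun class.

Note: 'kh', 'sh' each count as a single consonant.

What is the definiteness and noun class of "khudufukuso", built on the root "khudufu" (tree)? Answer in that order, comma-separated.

Segment: khudufu-kus-o.
definiteness: -kus → definite.
noun class: -o → class IV.

definite, class IV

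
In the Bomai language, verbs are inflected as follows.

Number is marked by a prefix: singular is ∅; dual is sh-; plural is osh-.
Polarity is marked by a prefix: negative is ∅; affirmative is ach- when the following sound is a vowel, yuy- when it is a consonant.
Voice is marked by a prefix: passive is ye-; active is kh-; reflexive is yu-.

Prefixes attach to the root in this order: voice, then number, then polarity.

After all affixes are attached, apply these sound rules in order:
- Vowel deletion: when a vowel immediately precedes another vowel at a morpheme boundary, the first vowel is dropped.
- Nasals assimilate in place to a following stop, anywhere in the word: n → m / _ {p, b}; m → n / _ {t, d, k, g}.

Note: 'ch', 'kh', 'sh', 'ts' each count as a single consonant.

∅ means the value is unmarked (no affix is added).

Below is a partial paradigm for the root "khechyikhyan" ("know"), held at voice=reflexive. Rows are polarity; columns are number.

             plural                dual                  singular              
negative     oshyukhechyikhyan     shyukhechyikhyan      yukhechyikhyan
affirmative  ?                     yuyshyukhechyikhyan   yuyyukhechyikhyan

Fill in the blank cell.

Attach voice reflexive yu- → yukhechyikhyan.
Attach number plural osh- → oshyukhechyikhyan.
Attach polarity affirmative ach- (before vowel 'o') → achoshyukhechyikhyan.
Vowel deletion: no change.
Nasal assimilation: no change.

achoshyukhechyikhyan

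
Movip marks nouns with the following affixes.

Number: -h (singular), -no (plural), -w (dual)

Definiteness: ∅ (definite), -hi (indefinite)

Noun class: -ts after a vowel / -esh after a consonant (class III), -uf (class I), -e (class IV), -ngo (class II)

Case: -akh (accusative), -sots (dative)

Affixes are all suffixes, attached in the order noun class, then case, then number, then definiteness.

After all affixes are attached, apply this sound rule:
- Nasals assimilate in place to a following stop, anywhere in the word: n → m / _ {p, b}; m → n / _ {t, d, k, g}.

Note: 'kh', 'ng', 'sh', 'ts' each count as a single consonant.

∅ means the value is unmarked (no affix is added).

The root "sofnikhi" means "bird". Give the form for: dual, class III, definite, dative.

sofnikhitssotsw

Attach noun class class III -ts (after vowel 'i') → sofnikhits.
Attach case dative -sots → sofnikhitssots.
Attach number dual -w → sofnikhitssotsw.
definiteness = definite: zero marking, form stays sofnikhitssotsw.
Nasal assimilation: no change.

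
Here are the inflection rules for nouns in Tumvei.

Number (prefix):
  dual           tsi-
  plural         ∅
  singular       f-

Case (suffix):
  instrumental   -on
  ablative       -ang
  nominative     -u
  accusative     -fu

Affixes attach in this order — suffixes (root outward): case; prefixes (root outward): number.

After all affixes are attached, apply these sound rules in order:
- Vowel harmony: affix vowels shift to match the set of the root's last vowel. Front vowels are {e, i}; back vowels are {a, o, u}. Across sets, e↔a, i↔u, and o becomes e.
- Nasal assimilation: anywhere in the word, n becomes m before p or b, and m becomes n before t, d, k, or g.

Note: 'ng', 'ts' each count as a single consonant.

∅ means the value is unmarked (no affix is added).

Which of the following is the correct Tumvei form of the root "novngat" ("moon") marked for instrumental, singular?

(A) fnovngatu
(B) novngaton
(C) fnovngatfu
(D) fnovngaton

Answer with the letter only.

D

Attach number singular f- → fnovngat.
Attach case instrumental -on → fnovngaton.
Vowel harmony: no change.
Nasal assimilation: no change.
So the correct form is fnovngaton, option (D).
(B) novngaton is wrong: it uses plural instead of singular for number.
(A) fnovngatu is wrong: it uses nominative instead of instrumental for case.
(C) fnovngatfu is wrong: it uses accusative instead of instrumental for case.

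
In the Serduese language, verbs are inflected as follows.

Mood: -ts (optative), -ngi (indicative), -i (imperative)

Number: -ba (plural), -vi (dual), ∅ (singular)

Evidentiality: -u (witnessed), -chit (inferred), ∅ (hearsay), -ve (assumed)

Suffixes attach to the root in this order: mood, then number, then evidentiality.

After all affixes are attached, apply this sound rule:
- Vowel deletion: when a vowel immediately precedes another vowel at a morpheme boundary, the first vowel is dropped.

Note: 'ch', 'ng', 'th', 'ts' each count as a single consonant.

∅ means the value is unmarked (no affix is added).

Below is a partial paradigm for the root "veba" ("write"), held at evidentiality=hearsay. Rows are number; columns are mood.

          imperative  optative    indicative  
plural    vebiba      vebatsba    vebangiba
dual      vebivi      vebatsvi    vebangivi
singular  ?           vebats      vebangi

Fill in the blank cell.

Attach mood imperative -i → vebai.
number = singular: zero marking, form stays vebai.
evidentiality = hearsay: zero marking, form stays vebai.
Apply vowel deletion: vebai → vebi.

vebi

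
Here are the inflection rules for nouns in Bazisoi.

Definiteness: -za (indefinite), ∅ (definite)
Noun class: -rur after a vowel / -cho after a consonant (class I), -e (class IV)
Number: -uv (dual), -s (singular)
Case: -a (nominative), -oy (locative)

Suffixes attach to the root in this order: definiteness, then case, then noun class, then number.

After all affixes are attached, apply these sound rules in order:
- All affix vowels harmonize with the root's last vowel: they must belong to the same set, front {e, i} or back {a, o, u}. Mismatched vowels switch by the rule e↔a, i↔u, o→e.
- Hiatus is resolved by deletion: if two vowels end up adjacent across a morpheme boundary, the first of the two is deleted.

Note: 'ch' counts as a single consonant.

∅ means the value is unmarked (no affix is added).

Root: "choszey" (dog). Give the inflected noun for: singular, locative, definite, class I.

definiteness = definite: zero marking, form stays choszey.
Attach case locative -oy → choszeyoy.
Attach noun class class I -cho (after consonant 'y') → choszeyoycho.
Attach number singular -s → choszeyoychos.
Apply vowel harmony: choszeyoychos → choszeyeyches.
Vowel deletion: no change.

choszeyeyches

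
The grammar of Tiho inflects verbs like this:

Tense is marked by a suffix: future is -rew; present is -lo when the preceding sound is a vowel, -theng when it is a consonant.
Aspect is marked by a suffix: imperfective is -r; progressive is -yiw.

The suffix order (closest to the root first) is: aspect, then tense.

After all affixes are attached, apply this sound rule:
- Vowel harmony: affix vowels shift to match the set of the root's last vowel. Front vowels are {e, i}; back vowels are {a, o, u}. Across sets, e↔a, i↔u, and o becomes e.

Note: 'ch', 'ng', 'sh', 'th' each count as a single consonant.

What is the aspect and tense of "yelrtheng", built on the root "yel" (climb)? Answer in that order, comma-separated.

Segment: yel-r-theng.
aspect: -r → imperfective.
tense: -lo/theng → present.

imperfective, present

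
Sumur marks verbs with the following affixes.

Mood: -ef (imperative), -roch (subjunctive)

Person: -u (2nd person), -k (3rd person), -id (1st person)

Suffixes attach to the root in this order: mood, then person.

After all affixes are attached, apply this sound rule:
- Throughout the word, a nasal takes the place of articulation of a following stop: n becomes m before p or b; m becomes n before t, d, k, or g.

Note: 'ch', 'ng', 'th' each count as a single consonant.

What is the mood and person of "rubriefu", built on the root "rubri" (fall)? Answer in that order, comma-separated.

Segment: rubri-ef-u.
mood: -ef → imperative.
person: -u → 2nd person.

imperative, 2nd person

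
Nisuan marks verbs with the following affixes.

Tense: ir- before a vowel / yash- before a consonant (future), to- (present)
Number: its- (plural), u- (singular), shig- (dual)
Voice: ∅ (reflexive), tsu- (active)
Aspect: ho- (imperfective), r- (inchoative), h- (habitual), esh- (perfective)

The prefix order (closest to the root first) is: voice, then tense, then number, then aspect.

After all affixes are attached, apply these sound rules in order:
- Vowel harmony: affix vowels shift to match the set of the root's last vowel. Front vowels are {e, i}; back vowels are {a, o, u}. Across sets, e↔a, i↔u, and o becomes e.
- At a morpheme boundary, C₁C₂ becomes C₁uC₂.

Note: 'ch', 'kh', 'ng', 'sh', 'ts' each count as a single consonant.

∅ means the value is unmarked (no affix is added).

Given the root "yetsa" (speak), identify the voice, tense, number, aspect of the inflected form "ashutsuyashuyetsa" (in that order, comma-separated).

reflexive, future, plural, perfective

Segment: esh-its-yash-yetsa.
voice: ∅ → reflexive.
tense: ir/yash- → future.
number: its- → plural.
aspect: esh- → perfective.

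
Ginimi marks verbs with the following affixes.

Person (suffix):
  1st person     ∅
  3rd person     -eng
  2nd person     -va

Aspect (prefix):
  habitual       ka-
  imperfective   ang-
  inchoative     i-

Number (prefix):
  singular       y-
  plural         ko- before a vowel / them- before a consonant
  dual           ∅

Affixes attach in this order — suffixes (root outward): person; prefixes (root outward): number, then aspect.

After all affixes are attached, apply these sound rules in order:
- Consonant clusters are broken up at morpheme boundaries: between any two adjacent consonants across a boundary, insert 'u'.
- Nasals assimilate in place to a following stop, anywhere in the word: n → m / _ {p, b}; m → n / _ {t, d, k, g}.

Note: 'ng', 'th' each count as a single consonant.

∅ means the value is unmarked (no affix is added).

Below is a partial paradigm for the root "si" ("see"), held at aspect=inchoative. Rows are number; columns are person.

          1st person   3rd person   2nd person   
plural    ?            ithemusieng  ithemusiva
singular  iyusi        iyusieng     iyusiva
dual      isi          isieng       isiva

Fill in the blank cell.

Attach number plural them- (before consonant 's') → themsi.
Attach aspect inchoative i- → ithemsi.
person = 1st person: zero marking, form stays ithemsi.
Apply epenthesis: ithemsi → ithemusi.
Nasal assimilation: no change.

ithemusi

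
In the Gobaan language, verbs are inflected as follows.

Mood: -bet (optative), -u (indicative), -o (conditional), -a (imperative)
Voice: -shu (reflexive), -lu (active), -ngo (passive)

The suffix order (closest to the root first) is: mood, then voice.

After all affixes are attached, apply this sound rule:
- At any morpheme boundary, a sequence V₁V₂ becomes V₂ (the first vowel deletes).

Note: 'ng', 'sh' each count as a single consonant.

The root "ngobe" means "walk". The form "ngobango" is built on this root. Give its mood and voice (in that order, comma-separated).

Segment: ngobe-a-ngo.
mood: -a → imperative.
voice: -ngo → passive.

imperative, passive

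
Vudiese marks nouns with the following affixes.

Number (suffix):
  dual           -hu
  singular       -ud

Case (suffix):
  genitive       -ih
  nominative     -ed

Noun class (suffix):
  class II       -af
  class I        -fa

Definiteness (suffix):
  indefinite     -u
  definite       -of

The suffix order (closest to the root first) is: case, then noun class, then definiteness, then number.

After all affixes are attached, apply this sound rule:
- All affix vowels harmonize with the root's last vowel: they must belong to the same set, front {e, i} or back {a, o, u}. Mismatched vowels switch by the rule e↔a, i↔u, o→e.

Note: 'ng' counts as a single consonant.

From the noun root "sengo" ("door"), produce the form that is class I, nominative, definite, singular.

sengoadfaofud

Attach case nominative -ed → sengoed.
Attach noun class class I -fa → sengoedfa.
Attach definiteness definite -of → sengoedfaof.
Attach number singular -ud → sengoedfaofud.
Apply vowel harmony: sengoedfaofud → sengoadfaofud.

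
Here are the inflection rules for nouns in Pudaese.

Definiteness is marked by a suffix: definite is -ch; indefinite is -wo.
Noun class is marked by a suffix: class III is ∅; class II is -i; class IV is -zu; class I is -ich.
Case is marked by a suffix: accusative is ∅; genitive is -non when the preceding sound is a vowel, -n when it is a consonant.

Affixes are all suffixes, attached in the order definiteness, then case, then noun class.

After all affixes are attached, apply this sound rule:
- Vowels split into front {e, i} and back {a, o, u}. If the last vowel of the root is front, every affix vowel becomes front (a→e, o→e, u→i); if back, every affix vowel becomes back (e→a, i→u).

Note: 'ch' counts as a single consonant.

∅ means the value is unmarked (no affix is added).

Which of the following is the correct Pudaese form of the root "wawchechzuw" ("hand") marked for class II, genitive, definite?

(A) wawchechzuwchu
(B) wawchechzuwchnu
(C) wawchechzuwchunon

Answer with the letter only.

B

Attach definiteness definite -ch → wawchechzuwch.
Attach case genitive -n (after consonant 'ch') → wawchechzuwchn.
Attach noun class class II -i → wawchechzuwchni.
Apply vowel harmony: wawchechzuwchni → wawchechzuwchnu.
So the correct form is wawchechzuwchnu, option (B).
(C) wawchechzuwchunon is wrong: it has the affixes in the wrong order.
(A) wawchechzuwchu is wrong: it uses accusative instead of genitive for case.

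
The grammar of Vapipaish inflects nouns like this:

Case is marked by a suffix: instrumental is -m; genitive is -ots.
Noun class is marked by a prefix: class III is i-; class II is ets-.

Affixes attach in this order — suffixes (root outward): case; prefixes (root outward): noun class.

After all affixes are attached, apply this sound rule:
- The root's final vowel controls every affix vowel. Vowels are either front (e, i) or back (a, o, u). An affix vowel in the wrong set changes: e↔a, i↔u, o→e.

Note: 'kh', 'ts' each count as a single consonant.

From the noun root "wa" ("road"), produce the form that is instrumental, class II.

Attach case instrumental -m → wam.
Attach noun class class II ets- → etswam.
Apply vowel harmony: etswam → atswam.

atswam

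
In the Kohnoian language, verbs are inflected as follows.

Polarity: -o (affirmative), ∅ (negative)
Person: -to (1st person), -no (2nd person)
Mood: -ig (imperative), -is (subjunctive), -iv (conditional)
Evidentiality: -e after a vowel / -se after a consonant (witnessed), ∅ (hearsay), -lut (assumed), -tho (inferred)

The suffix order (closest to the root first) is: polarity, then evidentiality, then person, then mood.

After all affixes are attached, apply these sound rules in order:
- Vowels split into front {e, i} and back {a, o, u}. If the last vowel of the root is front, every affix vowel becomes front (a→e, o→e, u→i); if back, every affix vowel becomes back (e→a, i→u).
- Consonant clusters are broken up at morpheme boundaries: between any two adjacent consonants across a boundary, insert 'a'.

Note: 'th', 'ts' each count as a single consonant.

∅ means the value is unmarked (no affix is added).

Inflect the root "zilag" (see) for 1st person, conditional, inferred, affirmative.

Attach polarity affirmative -o → zilago.
Attach evidentiality inferred -tho → zilagotho.
Attach person 1st person -to → zilagothoto.
Attach mood conditional -iv → zilagothotoiv.
Apply vowel harmony: zilagothotoiv → zilagothotouv.
Epenthesis: no change.

zilagothotouv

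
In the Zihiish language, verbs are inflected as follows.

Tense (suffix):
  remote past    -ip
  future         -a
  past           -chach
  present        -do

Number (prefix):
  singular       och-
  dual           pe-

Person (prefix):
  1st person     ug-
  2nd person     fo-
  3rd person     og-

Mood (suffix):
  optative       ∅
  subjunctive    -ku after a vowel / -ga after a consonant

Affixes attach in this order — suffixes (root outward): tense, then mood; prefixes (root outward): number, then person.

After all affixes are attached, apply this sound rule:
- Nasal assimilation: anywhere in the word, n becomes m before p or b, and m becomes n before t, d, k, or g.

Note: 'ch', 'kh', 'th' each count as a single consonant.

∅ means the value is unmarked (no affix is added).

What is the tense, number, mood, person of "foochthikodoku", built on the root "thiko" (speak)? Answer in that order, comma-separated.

Segment: fo-och-thiko-do-ku.
tense: -do → present.
number: och- → singular.
mood: -ku/ga → subjunctive.
person: fo- → 2nd person.

present, singular, subjunctive, 2nd person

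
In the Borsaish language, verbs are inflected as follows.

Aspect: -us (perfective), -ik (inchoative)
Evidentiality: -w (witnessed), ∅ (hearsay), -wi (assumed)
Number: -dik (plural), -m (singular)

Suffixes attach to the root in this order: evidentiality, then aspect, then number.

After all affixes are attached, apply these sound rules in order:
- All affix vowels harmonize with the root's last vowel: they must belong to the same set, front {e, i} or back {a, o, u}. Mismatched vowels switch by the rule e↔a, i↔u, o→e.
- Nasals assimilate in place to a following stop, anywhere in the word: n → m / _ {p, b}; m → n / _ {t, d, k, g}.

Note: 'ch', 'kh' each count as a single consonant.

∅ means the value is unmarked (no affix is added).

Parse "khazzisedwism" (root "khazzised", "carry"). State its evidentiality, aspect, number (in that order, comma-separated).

Segment: khazzised-w-us-m.
evidentiality: -w → witnessed.
aspect: -us → perfective.
number: -m → singular.

witnessed, perfective, singular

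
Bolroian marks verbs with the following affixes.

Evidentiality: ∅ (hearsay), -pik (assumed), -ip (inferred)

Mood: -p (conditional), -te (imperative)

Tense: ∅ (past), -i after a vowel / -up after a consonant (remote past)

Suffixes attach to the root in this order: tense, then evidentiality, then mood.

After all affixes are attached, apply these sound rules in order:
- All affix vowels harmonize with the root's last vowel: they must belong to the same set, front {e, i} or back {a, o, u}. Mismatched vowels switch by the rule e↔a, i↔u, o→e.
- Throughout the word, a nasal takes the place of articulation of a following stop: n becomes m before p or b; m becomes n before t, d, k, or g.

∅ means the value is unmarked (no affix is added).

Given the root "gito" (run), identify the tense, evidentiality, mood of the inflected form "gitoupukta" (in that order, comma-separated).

remote past, assumed, imperative

Segment: gito-i-pik-te.
tense: -i/up → remote past.
evidentiality: -pik → assumed.
mood: -te → imperative.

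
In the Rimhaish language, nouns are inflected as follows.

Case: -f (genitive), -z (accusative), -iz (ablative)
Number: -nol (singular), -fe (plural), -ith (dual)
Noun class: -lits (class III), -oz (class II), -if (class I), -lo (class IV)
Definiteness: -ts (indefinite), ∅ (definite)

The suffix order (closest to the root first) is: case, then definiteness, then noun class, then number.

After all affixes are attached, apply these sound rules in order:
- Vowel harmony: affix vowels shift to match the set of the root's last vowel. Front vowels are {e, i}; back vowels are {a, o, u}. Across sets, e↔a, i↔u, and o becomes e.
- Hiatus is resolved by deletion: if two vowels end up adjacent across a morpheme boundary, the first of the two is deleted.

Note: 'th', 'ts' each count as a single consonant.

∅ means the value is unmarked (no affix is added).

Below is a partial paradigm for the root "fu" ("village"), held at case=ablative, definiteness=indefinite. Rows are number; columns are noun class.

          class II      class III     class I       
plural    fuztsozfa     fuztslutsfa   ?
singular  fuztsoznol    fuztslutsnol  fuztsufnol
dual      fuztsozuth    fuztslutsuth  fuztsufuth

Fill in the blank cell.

Attach case ablative -iz → fuiz.
Attach definiteness indefinite -ts → fuizts.
Attach noun class class I -if → fuiztsif.
Attach number plural -fe → fuiztsiffe.
Apply vowel harmony: fuiztsiffe → fuuztsuffa.
Apply vowel deletion: fuuztsuffa → fuztsuffa.

fuztsuffa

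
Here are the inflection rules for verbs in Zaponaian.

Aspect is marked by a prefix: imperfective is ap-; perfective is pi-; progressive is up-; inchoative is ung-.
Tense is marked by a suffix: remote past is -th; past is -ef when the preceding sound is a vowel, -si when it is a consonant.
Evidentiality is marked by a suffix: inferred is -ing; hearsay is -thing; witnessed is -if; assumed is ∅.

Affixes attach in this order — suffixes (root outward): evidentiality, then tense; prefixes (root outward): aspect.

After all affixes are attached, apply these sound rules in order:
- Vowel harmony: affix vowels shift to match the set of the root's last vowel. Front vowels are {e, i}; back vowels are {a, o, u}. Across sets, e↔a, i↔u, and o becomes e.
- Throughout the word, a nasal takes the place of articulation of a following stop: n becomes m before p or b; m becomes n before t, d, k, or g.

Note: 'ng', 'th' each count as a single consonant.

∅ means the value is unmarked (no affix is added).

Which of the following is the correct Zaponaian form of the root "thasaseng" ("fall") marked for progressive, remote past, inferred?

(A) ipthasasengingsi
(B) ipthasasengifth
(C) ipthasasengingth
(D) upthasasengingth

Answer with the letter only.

Attach aspect progressive up- → upthasaseng.
Attach evidentiality inferred -ing → upthasasenging.
Attach tense remote past -th → upthasasengingth.
Apply vowel harmony: upthasasengingth → ipthasasengingth.
Nasal assimilation: no change.
So the correct form is ipthasasengingth, option (C).
(D) upthasasengingth is wrong: it fails to apply the sound rule(s).
(B) ipthasasengifth is wrong: it uses witnessed instead of inferred for evidentiality.
(A) ipthasasengingsi is wrong: it uses past instead of remote past for tense.

C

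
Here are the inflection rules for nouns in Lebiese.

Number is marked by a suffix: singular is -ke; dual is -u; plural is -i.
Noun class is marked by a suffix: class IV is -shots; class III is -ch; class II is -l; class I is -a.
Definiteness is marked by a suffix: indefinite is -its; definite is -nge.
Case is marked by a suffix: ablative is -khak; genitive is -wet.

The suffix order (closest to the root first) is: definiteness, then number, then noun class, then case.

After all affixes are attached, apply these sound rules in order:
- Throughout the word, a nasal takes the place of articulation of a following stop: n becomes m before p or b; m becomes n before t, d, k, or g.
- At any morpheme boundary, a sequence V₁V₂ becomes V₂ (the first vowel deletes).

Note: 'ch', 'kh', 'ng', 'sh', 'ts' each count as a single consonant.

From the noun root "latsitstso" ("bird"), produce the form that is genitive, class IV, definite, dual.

latsitstsongushotswet

Attach definiteness definite -nge → latsitstsonge.
Attach number dual -u → latsitstsongeu.
Attach noun class class IV -shots → latsitstsongeushots.
Attach case genitive -wet → latsitstsongeushotswet.
Nasal assimilation: no change.
Apply vowel deletion: latsitstsongeushotswet → latsitstsongushotswet.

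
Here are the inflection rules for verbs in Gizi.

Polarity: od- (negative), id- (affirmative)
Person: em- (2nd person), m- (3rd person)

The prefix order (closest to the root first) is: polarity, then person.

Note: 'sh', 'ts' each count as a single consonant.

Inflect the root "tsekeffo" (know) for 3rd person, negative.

modtsekeffo

Attach polarity negative od- → odtsekeffo.
Attach person 3rd person m- → modtsekeffo.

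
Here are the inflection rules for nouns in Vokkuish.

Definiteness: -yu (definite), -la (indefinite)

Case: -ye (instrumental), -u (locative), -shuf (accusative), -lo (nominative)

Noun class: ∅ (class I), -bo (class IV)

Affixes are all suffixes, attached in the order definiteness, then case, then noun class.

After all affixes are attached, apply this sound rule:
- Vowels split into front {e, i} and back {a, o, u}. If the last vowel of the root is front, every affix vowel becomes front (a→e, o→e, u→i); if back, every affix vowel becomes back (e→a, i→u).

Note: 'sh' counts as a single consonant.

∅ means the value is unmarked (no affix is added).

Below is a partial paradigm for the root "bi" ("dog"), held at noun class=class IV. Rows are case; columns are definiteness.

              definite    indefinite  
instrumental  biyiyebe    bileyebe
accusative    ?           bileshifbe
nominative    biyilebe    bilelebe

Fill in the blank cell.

biyishifbe

Attach definiteness definite -yu → biyu.
Attach case accusative -shuf → biyushuf.
Attach noun class class IV -bo → biyushufbo.
Apply vowel harmony: biyushufbo → biyishifbe.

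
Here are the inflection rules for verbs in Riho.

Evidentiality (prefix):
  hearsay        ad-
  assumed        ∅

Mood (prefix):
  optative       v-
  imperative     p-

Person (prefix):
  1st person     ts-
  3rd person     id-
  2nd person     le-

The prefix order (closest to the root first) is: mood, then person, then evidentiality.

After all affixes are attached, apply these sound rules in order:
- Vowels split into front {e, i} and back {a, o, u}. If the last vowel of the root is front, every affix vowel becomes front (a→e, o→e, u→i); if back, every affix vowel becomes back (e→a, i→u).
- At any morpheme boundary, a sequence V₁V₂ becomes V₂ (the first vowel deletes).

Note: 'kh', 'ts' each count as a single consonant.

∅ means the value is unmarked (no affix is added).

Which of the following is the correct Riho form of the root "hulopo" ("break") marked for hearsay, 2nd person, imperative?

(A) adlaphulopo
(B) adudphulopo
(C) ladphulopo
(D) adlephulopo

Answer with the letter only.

Attach mood imperative p- → phulopo.
Attach person 2nd person le- → lephulopo.
Attach evidentiality hearsay ad- → adlephulopo.
Apply vowel harmony: adlephulopo → adlaphulopo.
Vowel deletion: no change.
So the correct form is adlaphulopo, option (A).
(C) ladphulopo is wrong: it has the affixes in the wrong order.
(D) adlephulopo is wrong: it fails to apply the sound rule(s).
(B) adudphulopo is wrong: it uses 3rd person instead of 2nd person for person.

A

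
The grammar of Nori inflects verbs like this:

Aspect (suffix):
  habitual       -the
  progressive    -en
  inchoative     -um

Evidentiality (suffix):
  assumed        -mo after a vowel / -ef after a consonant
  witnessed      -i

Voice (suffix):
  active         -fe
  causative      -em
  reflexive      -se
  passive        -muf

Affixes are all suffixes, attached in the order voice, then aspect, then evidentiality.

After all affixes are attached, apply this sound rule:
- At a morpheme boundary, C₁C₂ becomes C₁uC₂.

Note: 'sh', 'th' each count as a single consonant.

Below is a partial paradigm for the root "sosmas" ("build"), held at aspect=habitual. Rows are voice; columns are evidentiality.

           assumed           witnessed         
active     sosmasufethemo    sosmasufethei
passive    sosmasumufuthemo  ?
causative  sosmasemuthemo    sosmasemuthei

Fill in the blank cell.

sosmasumufuthei

Attach voice passive -muf → sosmasmuf.
Attach aspect habitual -the → sosmasmufthe.
Attach evidentiality witnessed -i → sosmasmufthei.
Apply epenthesis: sosmasmufthei → sosmasumufuthei.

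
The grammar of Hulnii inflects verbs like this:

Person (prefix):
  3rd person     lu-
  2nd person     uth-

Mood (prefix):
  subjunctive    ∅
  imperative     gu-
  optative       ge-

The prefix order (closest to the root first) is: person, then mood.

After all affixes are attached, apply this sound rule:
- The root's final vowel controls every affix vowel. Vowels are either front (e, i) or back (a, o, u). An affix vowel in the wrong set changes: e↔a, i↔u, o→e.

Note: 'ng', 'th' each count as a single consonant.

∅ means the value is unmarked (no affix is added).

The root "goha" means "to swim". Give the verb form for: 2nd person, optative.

Attach person 2nd person uth- → uthgoha.
Attach mood optative ge- → geuthgoha.
Apply vowel harmony: geuthgoha → gauthgoha.

gauthgoha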